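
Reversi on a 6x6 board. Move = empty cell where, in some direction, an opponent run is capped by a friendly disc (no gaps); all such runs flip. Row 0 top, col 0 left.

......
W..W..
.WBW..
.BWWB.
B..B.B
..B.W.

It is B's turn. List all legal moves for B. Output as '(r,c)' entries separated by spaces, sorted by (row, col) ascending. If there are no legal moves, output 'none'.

(0,0): no bracket -> illegal
(0,1): no bracket -> illegal
(0,2): no bracket -> illegal
(0,3): flips 3 -> legal
(0,4): flips 1 -> legal
(1,1): flips 1 -> legal
(1,2): flips 1 -> legal
(1,4): no bracket -> illegal
(2,0): flips 1 -> legal
(2,4): flips 1 -> legal
(3,0): no bracket -> illegal
(4,1): no bracket -> illegal
(4,2): flips 1 -> legal
(4,4): flips 1 -> legal
(5,3): no bracket -> illegal
(5,5): no bracket -> illegal

Answer: (0,3) (0,4) (1,1) (1,2) (2,0) (2,4) (4,2) (4,4)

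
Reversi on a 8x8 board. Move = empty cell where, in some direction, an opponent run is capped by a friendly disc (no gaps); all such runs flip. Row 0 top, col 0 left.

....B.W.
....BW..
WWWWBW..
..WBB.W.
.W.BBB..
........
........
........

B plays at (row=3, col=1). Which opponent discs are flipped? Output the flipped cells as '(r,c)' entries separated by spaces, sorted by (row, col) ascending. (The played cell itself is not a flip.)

Answer: (3,2)

Derivation:
Dir NW: opp run (2,0), next=edge -> no flip
Dir N: opp run (2,1), next='.' -> no flip
Dir NE: opp run (2,2), next='.' -> no flip
Dir W: first cell '.' (not opp) -> no flip
Dir E: opp run (3,2) capped by B -> flip
Dir SW: first cell '.' (not opp) -> no flip
Dir S: opp run (4,1), next='.' -> no flip
Dir SE: first cell '.' (not opp) -> no flip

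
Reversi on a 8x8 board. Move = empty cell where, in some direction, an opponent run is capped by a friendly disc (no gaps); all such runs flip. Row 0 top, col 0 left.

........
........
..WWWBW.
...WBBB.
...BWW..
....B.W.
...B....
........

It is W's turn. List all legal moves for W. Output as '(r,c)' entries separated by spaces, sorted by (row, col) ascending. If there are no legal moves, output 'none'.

Answer: (1,5) (2,7) (3,7) (4,2) (4,6) (5,3) (6,4) (7,2)

Derivation:
(1,4): no bracket -> illegal
(1,5): flips 2 -> legal
(1,6): no bracket -> illegal
(2,7): flips 1 -> legal
(3,2): no bracket -> illegal
(3,7): flips 3 -> legal
(4,2): flips 1 -> legal
(4,6): flips 2 -> legal
(4,7): no bracket -> illegal
(5,2): no bracket -> illegal
(5,3): flips 1 -> legal
(5,5): no bracket -> illegal
(6,2): no bracket -> illegal
(6,4): flips 1 -> legal
(6,5): no bracket -> illegal
(7,2): flips 2 -> legal
(7,3): no bracket -> illegal
(7,4): no bracket -> illegal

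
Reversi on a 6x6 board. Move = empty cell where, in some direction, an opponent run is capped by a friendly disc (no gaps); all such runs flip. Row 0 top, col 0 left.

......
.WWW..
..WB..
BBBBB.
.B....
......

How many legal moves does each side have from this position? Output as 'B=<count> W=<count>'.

Answer: B=6 W=6

Derivation:
-- B to move --
(0,0): flips 2 -> legal
(0,1): flips 1 -> legal
(0,2): flips 2 -> legal
(0,3): flips 1 -> legal
(0,4): flips 2 -> legal
(1,0): no bracket -> illegal
(1,4): no bracket -> illegal
(2,0): no bracket -> illegal
(2,1): flips 1 -> legal
(2,4): no bracket -> illegal
B mobility = 6
-- W to move --
(1,4): no bracket -> illegal
(2,0): no bracket -> illegal
(2,1): no bracket -> illegal
(2,4): flips 1 -> legal
(2,5): no bracket -> illegal
(3,5): no bracket -> illegal
(4,0): flips 1 -> legal
(4,2): flips 1 -> legal
(4,3): flips 2 -> legal
(4,4): flips 1 -> legal
(4,5): flips 2 -> legal
(5,0): no bracket -> illegal
(5,1): no bracket -> illegal
(5,2): no bracket -> illegal
W mobility = 6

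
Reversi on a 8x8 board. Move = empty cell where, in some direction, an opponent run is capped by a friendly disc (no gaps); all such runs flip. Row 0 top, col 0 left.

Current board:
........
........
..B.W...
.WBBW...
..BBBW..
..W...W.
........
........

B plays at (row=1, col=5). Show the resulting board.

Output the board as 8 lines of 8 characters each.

Answer: ........
.....B..
..B.B...
.WBBW...
..BBBW..
..W...W.
........
........

Derivation:
Place B at (1,5); scan 8 dirs for brackets.
Dir NW: first cell '.' (not opp) -> no flip
Dir N: first cell '.' (not opp) -> no flip
Dir NE: first cell '.' (not opp) -> no flip
Dir W: first cell '.' (not opp) -> no flip
Dir E: first cell '.' (not opp) -> no flip
Dir SW: opp run (2,4) capped by B -> flip
Dir S: first cell '.' (not opp) -> no flip
Dir SE: first cell '.' (not opp) -> no flip
All flips: (2,4)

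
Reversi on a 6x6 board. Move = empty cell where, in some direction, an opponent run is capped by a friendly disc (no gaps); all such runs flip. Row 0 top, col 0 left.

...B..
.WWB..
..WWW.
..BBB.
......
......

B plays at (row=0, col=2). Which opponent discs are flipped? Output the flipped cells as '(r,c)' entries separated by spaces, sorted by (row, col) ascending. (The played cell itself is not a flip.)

Answer: (1,2) (2,2)

Derivation:
Dir NW: edge -> no flip
Dir N: edge -> no flip
Dir NE: edge -> no flip
Dir W: first cell '.' (not opp) -> no flip
Dir E: first cell 'B' (not opp) -> no flip
Dir SW: opp run (1,1), next='.' -> no flip
Dir S: opp run (1,2) (2,2) capped by B -> flip
Dir SE: first cell 'B' (not opp) -> no flip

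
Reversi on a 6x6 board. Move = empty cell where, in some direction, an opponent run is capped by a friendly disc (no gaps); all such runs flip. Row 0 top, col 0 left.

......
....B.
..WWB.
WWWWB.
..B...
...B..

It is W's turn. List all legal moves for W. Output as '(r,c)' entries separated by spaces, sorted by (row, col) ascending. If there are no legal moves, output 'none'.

Answer: (0,5) (1,5) (2,5) (3,5) (4,5) (5,1) (5,2)

Derivation:
(0,3): no bracket -> illegal
(0,4): no bracket -> illegal
(0,5): flips 1 -> legal
(1,3): no bracket -> illegal
(1,5): flips 1 -> legal
(2,5): flips 1 -> legal
(3,5): flips 1 -> legal
(4,1): no bracket -> illegal
(4,3): no bracket -> illegal
(4,4): no bracket -> illegal
(4,5): flips 1 -> legal
(5,1): flips 1 -> legal
(5,2): flips 1 -> legal
(5,4): no bracket -> illegal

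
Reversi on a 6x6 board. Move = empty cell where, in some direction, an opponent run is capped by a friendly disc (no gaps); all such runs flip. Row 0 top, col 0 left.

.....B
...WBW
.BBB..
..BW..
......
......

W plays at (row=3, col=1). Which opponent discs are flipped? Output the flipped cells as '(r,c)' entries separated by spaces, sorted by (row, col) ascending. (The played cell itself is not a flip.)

Answer: (2,2) (3,2)

Derivation:
Dir NW: first cell '.' (not opp) -> no flip
Dir N: opp run (2,1), next='.' -> no flip
Dir NE: opp run (2,2) capped by W -> flip
Dir W: first cell '.' (not opp) -> no flip
Dir E: opp run (3,2) capped by W -> flip
Dir SW: first cell '.' (not opp) -> no flip
Dir S: first cell '.' (not opp) -> no flip
Dir SE: first cell '.' (not opp) -> no flip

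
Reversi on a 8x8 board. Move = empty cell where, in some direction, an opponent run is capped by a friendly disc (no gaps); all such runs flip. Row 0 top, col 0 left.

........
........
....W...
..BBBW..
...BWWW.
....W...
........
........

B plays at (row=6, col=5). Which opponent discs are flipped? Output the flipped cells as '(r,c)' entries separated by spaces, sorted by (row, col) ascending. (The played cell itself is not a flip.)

Dir NW: opp run (5,4) capped by B -> flip
Dir N: first cell '.' (not opp) -> no flip
Dir NE: first cell '.' (not opp) -> no flip
Dir W: first cell '.' (not opp) -> no flip
Dir E: first cell '.' (not opp) -> no flip
Dir SW: first cell '.' (not opp) -> no flip
Dir S: first cell '.' (not opp) -> no flip
Dir SE: first cell '.' (not opp) -> no flip

Answer: (5,4)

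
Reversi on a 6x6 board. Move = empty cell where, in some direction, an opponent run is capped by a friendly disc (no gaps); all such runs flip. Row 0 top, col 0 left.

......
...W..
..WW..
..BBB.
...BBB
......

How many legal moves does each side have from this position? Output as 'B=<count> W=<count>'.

-- B to move --
(0,2): no bracket -> illegal
(0,3): flips 2 -> legal
(0,4): no bracket -> illegal
(1,1): flips 1 -> legal
(1,2): flips 2 -> legal
(1,4): flips 1 -> legal
(2,1): no bracket -> illegal
(2,4): no bracket -> illegal
(3,1): no bracket -> illegal
B mobility = 4
-- W to move --
(2,1): no bracket -> illegal
(2,4): no bracket -> illegal
(2,5): no bracket -> illegal
(3,1): no bracket -> illegal
(3,5): no bracket -> illegal
(4,1): flips 1 -> legal
(4,2): flips 1 -> legal
(5,2): no bracket -> illegal
(5,3): flips 2 -> legal
(5,4): no bracket -> illegal
(5,5): flips 2 -> legal
W mobility = 4

Answer: B=4 W=4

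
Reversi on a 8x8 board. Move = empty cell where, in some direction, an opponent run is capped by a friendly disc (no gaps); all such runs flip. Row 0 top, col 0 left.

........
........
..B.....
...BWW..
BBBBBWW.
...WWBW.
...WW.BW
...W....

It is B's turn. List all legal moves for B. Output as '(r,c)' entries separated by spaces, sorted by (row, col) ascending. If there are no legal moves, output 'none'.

(2,3): no bracket -> illegal
(2,4): flips 1 -> legal
(2,5): flips 3 -> legal
(2,6): flips 1 -> legal
(3,6): flips 4 -> legal
(3,7): flips 1 -> legal
(4,7): flips 2 -> legal
(5,2): flips 2 -> legal
(5,7): flips 1 -> legal
(6,2): flips 1 -> legal
(6,5): flips 1 -> legal
(7,2): no bracket -> illegal
(7,4): flips 2 -> legal
(7,5): flips 2 -> legal
(7,6): no bracket -> illegal
(7,7): no bracket -> illegal

Answer: (2,4) (2,5) (2,6) (3,6) (3,7) (4,7) (5,2) (5,7) (6,2) (6,5) (7,4) (7,5)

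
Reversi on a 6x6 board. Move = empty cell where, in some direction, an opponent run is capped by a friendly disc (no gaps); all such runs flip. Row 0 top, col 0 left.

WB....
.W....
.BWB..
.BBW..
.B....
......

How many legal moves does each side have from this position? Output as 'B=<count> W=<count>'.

Answer: B=4 W=8

Derivation:
-- B to move --
(0,2): no bracket -> illegal
(1,0): no bracket -> illegal
(1,2): flips 1 -> legal
(1,3): flips 1 -> legal
(2,0): no bracket -> illegal
(2,4): no bracket -> illegal
(3,4): flips 1 -> legal
(4,2): no bracket -> illegal
(4,3): flips 1 -> legal
(4,4): no bracket -> illegal
B mobility = 4
-- W to move --
(0,2): flips 1 -> legal
(1,0): no bracket -> illegal
(1,2): no bracket -> illegal
(1,3): flips 1 -> legal
(1,4): no bracket -> illegal
(2,0): flips 1 -> legal
(2,4): flips 1 -> legal
(3,0): flips 2 -> legal
(3,4): no bracket -> illegal
(4,0): flips 1 -> legal
(4,2): flips 1 -> legal
(4,3): no bracket -> illegal
(5,0): no bracket -> illegal
(5,1): flips 3 -> legal
(5,2): no bracket -> illegal
W mobility = 8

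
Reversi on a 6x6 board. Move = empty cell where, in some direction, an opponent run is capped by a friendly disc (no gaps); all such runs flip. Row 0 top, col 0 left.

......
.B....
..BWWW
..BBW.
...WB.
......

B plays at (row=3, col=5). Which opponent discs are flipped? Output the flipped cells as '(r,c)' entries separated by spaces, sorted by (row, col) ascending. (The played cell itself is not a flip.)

Dir NW: opp run (2,4), next='.' -> no flip
Dir N: opp run (2,5), next='.' -> no flip
Dir NE: edge -> no flip
Dir W: opp run (3,4) capped by B -> flip
Dir E: edge -> no flip
Dir SW: first cell 'B' (not opp) -> no flip
Dir S: first cell '.' (not opp) -> no flip
Dir SE: edge -> no flip

Answer: (3,4)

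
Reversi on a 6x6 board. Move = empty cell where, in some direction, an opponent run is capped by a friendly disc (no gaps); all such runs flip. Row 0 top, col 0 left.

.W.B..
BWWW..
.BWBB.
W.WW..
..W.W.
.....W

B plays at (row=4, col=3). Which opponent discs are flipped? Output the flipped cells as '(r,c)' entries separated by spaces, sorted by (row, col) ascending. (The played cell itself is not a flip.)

Answer: (3,2) (3,3)

Derivation:
Dir NW: opp run (3,2) capped by B -> flip
Dir N: opp run (3,3) capped by B -> flip
Dir NE: first cell '.' (not opp) -> no flip
Dir W: opp run (4,2), next='.' -> no flip
Dir E: opp run (4,4), next='.' -> no flip
Dir SW: first cell '.' (not opp) -> no flip
Dir S: first cell '.' (not opp) -> no flip
Dir SE: first cell '.' (not opp) -> no flip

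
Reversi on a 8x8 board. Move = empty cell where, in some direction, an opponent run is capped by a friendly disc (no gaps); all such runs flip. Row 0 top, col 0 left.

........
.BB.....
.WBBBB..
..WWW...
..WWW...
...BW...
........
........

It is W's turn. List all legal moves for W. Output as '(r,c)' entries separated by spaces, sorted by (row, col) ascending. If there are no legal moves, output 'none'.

(0,0): flips 2 -> legal
(0,1): flips 3 -> legal
(0,2): flips 2 -> legal
(0,3): flips 1 -> legal
(1,0): no bracket -> illegal
(1,3): flips 1 -> legal
(1,4): flips 2 -> legal
(1,5): flips 1 -> legal
(1,6): flips 1 -> legal
(2,0): no bracket -> illegal
(2,6): flips 4 -> legal
(3,1): no bracket -> illegal
(3,5): no bracket -> illegal
(3,6): no bracket -> illegal
(5,2): flips 1 -> legal
(6,2): flips 1 -> legal
(6,3): flips 1 -> legal
(6,4): flips 1 -> legal

Answer: (0,0) (0,1) (0,2) (0,3) (1,3) (1,4) (1,5) (1,6) (2,6) (5,2) (6,2) (6,3) (6,4)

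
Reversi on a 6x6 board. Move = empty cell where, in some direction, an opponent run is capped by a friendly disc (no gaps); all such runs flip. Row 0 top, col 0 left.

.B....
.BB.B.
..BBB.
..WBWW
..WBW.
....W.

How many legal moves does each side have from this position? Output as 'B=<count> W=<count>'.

Answer: B=8 W=7

Derivation:
-- B to move --
(2,1): flips 1 -> legal
(2,5): flips 1 -> legal
(3,1): flips 1 -> legal
(4,1): flips 2 -> legal
(4,5): flips 2 -> legal
(5,1): flips 1 -> legal
(5,2): flips 2 -> legal
(5,3): no bracket -> illegal
(5,5): flips 1 -> legal
B mobility = 8
-- W to move --
(0,0): flips 3 -> legal
(0,2): flips 2 -> legal
(0,3): no bracket -> illegal
(0,4): flips 2 -> legal
(0,5): flips 2 -> legal
(1,0): no bracket -> illegal
(1,3): flips 1 -> legal
(1,5): flips 2 -> legal
(2,0): no bracket -> illegal
(2,1): no bracket -> illegal
(2,5): no bracket -> illegal
(3,1): no bracket -> illegal
(5,2): flips 1 -> legal
(5,3): no bracket -> illegal
W mobility = 7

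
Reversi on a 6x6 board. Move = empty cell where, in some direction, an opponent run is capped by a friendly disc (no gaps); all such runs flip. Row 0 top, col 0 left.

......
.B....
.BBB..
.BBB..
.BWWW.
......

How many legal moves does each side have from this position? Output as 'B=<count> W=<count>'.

-- B to move --
(3,4): no bracket -> illegal
(3,5): no bracket -> illegal
(4,5): flips 3 -> legal
(5,1): flips 1 -> legal
(5,2): flips 1 -> legal
(5,3): flips 2 -> legal
(5,4): flips 1 -> legal
(5,5): flips 1 -> legal
B mobility = 6
-- W to move --
(0,0): flips 3 -> legal
(0,1): no bracket -> illegal
(0,2): no bracket -> illegal
(1,0): flips 2 -> legal
(1,2): flips 2 -> legal
(1,3): flips 2 -> legal
(1,4): no bracket -> illegal
(2,0): flips 1 -> legal
(2,4): flips 1 -> legal
(3,0): no bracket -> illegal
(3,4): no bracket -> illegal
(4,0): flips 1 -> legal
(5,0): no bracket -> illegal
(5,1): no bracket -> illegal
(5,2): no bracket -> illegal
W mobility = 7

Answer: B=6 W=7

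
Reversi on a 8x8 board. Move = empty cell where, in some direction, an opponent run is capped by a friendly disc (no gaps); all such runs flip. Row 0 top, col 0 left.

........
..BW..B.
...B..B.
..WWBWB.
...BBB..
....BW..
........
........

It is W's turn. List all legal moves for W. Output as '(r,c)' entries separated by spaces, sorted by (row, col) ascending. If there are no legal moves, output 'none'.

Answer: (1,1) (1,4) (1,7) (3,7) (5,3) (6,5)

Derivation:
(0,1): no bracket -> illegal
(0,2): no bracket -> illegal
(0,3): no bracket -> illegal
(0,5): no bracket -> illegal
(0,6): no bracket -> illegal
(0,7): no bracket -> illegal
(1,1): flips 1 -> legal
(1,4): flips 1 -> legal
(1,5): no bracket -> illegal
(1,7): flips 1 -> legal
(2,1): no bracket -> illegal
(2,2): no bracket -> illegal
(2,4): no bracket -> illegal
(2,5): no bracket -> illegal
(2,7): no bracket -> illegal
(3,7): flips 1 -> legal
(4,2): no bracket -> illegal
(4,6): no bracket -> illegal
(4,7): no bracket -> illegal
(5,2): no bracket -> illegal
(5,3): flips 3 -> legal
(5,6): no bracket -> illegal
(6,3): no bracket -> illegal
(6,4): no bracket -> illegal
(6,5): flips 2 -> legal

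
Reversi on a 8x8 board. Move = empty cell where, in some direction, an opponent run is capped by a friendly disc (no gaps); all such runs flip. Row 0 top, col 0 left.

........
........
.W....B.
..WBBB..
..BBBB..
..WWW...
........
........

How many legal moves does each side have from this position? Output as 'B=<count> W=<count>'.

-- B to move --
(1,0): flips 2 -> legal
(1,1): no bracket -> illegal
(1,2): no bracket -> illegal
(2,0): no bracket -> illegal
(2,2): flips 1 -> legal
(2,3): no bracket -> illegal
(3,0): no bracket -> illegal
(3,1): flips 1 -> legal
(4,1): no bracket -> illegal
(5,1): no bracket -> illegal
(5,5): no bracket -> illegal
(6,1): flips 1 -> legal
(6,2): flips 2 -> legal
(6,3): flips 2 -> legal
(6,4): flips 2 -> legal
(6,5): flips 1 -> legal
B mobility = 8
-- W to move --
(1,5): no bracket -> illegal
(1,6): no bracket -> illegal
(1,7): flips 3 -> legal
(2,2): no bracket -> illegal
(2,3): flips 2 -> legal
(2,4): flips 2 -> legal
(2,5): flips 2 -> legal
(2,7): no bracket -> illegal
(3,1): flips 1 -> legal
(3,6): flips 4 -> legal
(3,7): no bracket -> illegal
(4,1): no bracket -> illegal
(4,6): no bracket -> illegal
(5,1): no bracket -> illegal
(5,5): no bracket -> illegal
(5,6): no bracket -> illegal
W mobility = 6

Answer: B=8 W=6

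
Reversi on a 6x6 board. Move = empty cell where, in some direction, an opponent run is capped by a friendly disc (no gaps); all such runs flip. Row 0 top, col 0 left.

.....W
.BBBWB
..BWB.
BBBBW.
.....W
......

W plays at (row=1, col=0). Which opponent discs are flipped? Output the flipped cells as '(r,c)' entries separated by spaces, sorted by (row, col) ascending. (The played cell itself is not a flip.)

Answer: (1,1) (1,2) (1,3)

Derivation:
Dir NW: edge -> no flip
Dir N: first cell '.' (not opp) -> no flip
Dir NE: first cell '.' (not opp) -> no flip
Dir W: edge -> no flip
Dir E: opp run (1,1) (1,2) (1,3) capped by W -> flip
Dir SW: edge -> no flip
Dir S: first cell '.' (not opp) -> no flip
Dir SE: first cell '.' (not opp) -> no flip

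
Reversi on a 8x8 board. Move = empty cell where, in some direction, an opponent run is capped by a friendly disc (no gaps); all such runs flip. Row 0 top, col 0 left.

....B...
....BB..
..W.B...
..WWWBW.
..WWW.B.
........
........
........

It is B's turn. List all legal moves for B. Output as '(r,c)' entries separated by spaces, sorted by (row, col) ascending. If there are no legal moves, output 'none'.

Answer: (2,6) (3,1) (3,7) (5,1) (5,3) (5,4)

Derivation:
(1,1): no bracket -> illegal
(1,2): no bracket -> illegal
(1,3): no bracket -> illegal
(2,1): no bracket -> illegal
(2,3): no bracket -> illegal
(2,5): no bracket -> illegal
(2,6): flips 1 -> legal
(2,7): no bracket -> illegal
(3,1): flips 3 -> legal
(3,7): flips 1 -> legal
(4,1): no bracket -> illegal
(4,5): no bracket -> illegal
(4,7): no bracket -> illegal
(5,1): flips 2 -> legal
(5,2): no bracket -> illegal
(5,3): flips 1 -> legal
(5,4): flips 2 -> legal
(5,5): no bracket -> illegal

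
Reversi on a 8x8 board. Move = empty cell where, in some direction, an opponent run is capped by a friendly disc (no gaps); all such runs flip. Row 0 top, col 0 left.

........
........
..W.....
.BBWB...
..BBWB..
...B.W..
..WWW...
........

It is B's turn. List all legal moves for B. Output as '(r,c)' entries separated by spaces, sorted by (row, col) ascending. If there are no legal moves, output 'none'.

Answer: (1,2) (1,3) (2,3) (2,4) (3,5) (5,4) (6,5) (7,1) (7,3) (7,5)

Derivation:
(1,1): no bracket -> illegal
(1,2): flips 1 -> legal
(1,3): flips 1 -> legal
(2,1): no bracket -> illegal
(2,3): flips 1 -> legal
(2,4): flips 1 -> legal
(3,5): flips 1 -> legal
(4,6): no bracket -> illegal
(5,1): no bracket -> illegal
(5,2): no bracket -> illegal
(5,4): flips 1 -> legal
(5,6): no bracket -> illegal
(6,1): no bracket -> illegal
(6,5): flips 1 -> legal
(6,6): no bracket -> illegal
(7,1): flips 1 -> legal
(7,2): no bracket -> illegal
(7,3): flips 1 -> legal
(7,4): no bracket -> illegal
(7,5): flips 1 -> legal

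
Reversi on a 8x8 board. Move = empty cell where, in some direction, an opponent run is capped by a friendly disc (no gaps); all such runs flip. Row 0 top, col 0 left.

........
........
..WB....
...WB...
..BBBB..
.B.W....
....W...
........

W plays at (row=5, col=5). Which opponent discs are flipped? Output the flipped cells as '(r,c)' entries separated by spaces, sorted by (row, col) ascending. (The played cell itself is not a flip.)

Dir NW: opp run (4,4) capped by W -> flip
Dir N: opp run (4,5), next='.' -> no flip
Dir NE: first cell '.' (not opp) -> no flip
Dir W: first cell '.' (not opp) -> no flip
Dir E: first cell '.' (not opp) -> no flip
Dir SW: first cell 'W' (not opp) -> no flip
Dir S: first cell '.' (not opp) -> no flip
Dir SE: first cell '.' (not opp) -> no flip

Answer: (4,4)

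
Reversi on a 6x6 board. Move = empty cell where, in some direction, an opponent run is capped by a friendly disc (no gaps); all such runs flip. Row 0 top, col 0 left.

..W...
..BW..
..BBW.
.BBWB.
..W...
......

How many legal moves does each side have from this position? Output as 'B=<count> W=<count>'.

-- B to move --
(0,1): no bracket -> illegal
(0,3): flips 1 -> legal
(0,4): flips 1 -> legal
(1,1): no bracket -> illegal
(1,4): flips 2 -> legal
(1,5): no bracket -> illegal
(2,5): flips 1 -> legal
(3,5): no bracket -> illegal
(4,1): no bracket -> illegal
(4,3): flips 1 -> legal
(4,4): flips 1 -> legal
(5,1): no bracket -> illegal
(5,2): flips 1 -> legal
(5,3): flips 1 -> legal
B mobility = 8
-- W to move --
(0,1): no bracket -> illegal
(0,3): no bracket -> illegal
(1,1): flips 2 -> legal
(1,4): no bracket -> illegal
(2,0): flips 1 -> legal
(2,1): flips 2 -> legal
(2,5): no bracket -> illegal
(3,0): flips 2 -> legal
(3,5): flips 1 -> legal
(4,0): flips 2 -> legal
(4,1): no bracket -> illegal
(4,3): no bracket -> illegal
(4,4): flips 1 -> legal
(4,5): no bracket -> illegal
W mobility = 7

Answer: B=8 W=7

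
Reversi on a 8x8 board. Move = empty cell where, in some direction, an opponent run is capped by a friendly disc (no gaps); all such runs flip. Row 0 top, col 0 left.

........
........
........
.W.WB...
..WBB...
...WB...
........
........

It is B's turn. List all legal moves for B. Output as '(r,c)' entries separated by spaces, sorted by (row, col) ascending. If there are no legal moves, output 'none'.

Answer: (2,2) (2,3) (3,2) (4,1) (5,2) (6,2) (6,3)

Derivation:
(2,0): no bracket -> illegal
(2,1): no bracket -> illegal
(2,2): flips 1 -> legal
(2,3): flips 1 -> legal
(2,4): no bracket -> illegal
(3,0): no bracket -> illegal
(3,2): flips 1 -> legal
(4,0): no bracket -> illegal
(4,1): flips 1 -> legal
(5,1): no bracket -> illegal
(5,2): flips 1 -> legal
(6,2): flips 1 -> legal
(6,3): flips 1 -> legal
(6,4): no bracket -> illegal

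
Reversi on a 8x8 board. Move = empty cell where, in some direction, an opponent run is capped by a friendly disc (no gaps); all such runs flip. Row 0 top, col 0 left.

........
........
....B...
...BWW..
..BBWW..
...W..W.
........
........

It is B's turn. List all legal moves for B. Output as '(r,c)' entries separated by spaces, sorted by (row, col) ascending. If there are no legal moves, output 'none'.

(2,3): no bracket -> illegal
(2,5): flips 1 -> legal
(2,6): no bracket -> illegal
(3,6): flips 2 -> legal
(4,6): flips 3 -> legal
(4,7): no bracket -> illegal
(5,2): no bracket -> illegal
(5,4): flips 2 -> legal
(5,5): flips 1 -> legal
(5,7): no bracket -> illegal
(6,2): no bracket -> illegal
(6,3): flips 1 -> legal
(6,4): flips 1 -> legal
(6,5): no bracket -> illegal
(6,6): no bracket -> illegal
(6,7): no bracket -> illegal

Answer: (2,5) (3,6) (4,6) (5,4) (5,5) (6,3) (6,4)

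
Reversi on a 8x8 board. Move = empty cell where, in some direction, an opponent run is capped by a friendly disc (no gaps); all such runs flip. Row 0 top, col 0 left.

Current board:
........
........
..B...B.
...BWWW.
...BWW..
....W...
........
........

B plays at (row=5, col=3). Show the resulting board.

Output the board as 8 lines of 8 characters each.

Answer: ........
........
..B...B.
...BWBW.
...BBW..
...BW...
........
........

Derivation:
Place B at (5,3); scan 8 dirs for brackets.
Dir NW: first cell '.' (not opp) -> no flip
Dir N: first cell 'B' (not opp) -> no flip
Dir NE: opp run (4,4) (3,5) capped by B -> flip
Dir W: first cell '.' (not opp) -> no flip
Dir E: opp run (5,4), next='.' -> no flip
Dir SW: first cell '.' (not opp) -> no flip
Dir S: first cell '.' (not opp) -> no flip
Dir SE: first cell '.' (not opp) -> no flip
All flips: (3,5) (4,4)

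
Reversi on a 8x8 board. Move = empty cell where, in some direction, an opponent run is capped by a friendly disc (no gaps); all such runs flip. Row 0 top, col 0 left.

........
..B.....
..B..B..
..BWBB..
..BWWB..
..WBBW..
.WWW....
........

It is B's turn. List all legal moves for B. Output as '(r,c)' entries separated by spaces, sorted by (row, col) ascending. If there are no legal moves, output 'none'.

Answer: (2,3) (2,4) (5,1) (5,6) (6,5) (6,6) (7,0) (7,1) (7,2) (7,3)

Derivation:
(2,3): flips 2 -> legal
(2,4): flips 1 -> legal
(4,1): no bracket -> illegal
(4,6): no bracket -> illegal
(5,0): no bracket -> illegal
(5,1): flips 1 -> legal
(5,6): flips 1 -> legal
(6,0): no bracket -> illegal
(6,4): no bracket -> illegal
(6,5): flips 1 -> legal
(6,6): flips 3 -> legal
(7,0): flips 3 -> legal
(7,1): flips 1 -> legal
(7,2): flips 3 -> legal
(7,3): flips 1 -> legal
(7,4): no bracket -> illegal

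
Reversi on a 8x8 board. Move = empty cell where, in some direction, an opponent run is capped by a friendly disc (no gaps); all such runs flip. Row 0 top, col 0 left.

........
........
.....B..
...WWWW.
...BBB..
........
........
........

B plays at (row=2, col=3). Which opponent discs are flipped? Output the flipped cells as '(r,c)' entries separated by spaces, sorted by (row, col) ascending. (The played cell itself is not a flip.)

Answer: (3,3) (3,4)

Derivation:
Dir NW: first cell '.' (not opp) -> no flip
Dir N: first cell '.' (not opp) -> no flip
Dir NE: first cell '.' (not opp) -> no flip
Dir W: first cell '.' (not opp) -> no flip
Dir E: first cell '.' (not opp) -> no flip
Dir SW: first cell '.' (not opp) -> no flip
Dir S: opp run (3,3) capped by B -> flip
Dir SE: opp run (3,4) capped by B -> flip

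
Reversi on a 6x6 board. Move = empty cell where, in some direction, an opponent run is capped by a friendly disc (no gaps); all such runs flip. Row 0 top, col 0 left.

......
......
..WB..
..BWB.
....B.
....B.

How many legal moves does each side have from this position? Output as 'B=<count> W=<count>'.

Answer: B=4 W=6

Derivation:
-- B to move --
(1,1): flips 2 -> legal
(1,2): flips 1 -> legal
(1,3): no bracket -> illegal
(2,1): flips 1 -> legal
(2,4): no bracket -> illegal
(3,1): no bracket -> illegal
(4,2): no bracket -> illegal
(4,3): flips 1 -> legal
B mobility = 4
-- W to move --
(1,2): no bracket -> illegal
(1,3): flips 1 -> legal
(1,4): no bracket -> illegal
(2,1): no bracket -> illegal
(2,4): flips 1 -> legal
(2,5): no bracket -> illegal
(3,1): flips 1 -> legal
(3,5): flips 1 -> legal
(4,1): no bracket -> illegal
(4,2): flips 1 -> legal
(4,3): no bracket -> illegal
(4,5): no bracket -> illegal
(5,3): no bracket -> illegal
(5,5): flips 1 -> legal
W mobility = 6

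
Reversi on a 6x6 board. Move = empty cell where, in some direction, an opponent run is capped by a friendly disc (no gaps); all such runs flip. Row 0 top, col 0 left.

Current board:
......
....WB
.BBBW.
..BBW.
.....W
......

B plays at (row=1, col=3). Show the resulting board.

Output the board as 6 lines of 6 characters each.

Place B at (1,3); scan 8 dirs for brackets.
Dir NW: first cell '.' (not opp) -> no flip
Dir N: first cell '.' (not opp) -> no flip
Dir NE: first cell '.' (not opp) -> no flip
Dir W: first cell '.' (not opp) -> no flip
Dir E: opp run (1,4) capped by B -> flip
Dir SW: first cell 'B' (not opp) -> no flip
Dir S: first cell 'B' (not opp) -> no flip
Dir SE: opp run (2,4), next='.' -> no flip
All flips: (1,4)

Answer: ......
...BBB
.BBBW.
..BBW.
.....W
......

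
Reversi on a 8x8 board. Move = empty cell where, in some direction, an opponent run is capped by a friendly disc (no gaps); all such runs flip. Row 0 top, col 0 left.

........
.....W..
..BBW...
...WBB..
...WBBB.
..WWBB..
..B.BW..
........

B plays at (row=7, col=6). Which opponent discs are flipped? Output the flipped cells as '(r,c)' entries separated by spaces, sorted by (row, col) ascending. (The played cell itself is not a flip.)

Dir NW: opp run (6,5) capped by B -> flip
Dir N: first cell '.' (not opp) -> no flip
Dir NE: first cell '.' (not opp) -> no flip
Dir W: first cell '.' (not opp) -> no flip
Dir E: first cell '.' (not opp) -> no flip
Dir SW: edge -> no flip
Dir S: edge -> no flip
Dir SE: edge -> no flip

Answer: (6,5)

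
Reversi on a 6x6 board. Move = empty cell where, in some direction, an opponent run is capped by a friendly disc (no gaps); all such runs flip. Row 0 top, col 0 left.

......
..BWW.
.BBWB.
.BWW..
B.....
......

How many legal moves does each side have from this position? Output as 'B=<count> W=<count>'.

Answer: B=7 W=10

Derivation:
-- B to move --
(0,2): flips 1 -> legal
(0,3): no bracket -> illegal
(0,4): flips 2 -> legal
(0,5): no bracket -> illegal
(1,5): flips 2 -> legal
(2,5): no bracket -> illegal
(3,4): flips 3 -> legal
(4,1): no bracket -> illegal
(4,2): flips 2 -> legal
(4,3): flips 1 -> legal
(4,4): flips 1 -> legal
B mobility = 7
-- W to move --
(0,1): flips 1 -> legal
(0,2): flips 2 -> legal
(0,3): no bracket -> illegal
(1,0): flips 1 -> legal
(1,1): flips 2 -> legal
(1,5): flips 1 -> legal
(2,0): flips 2 -> legal
(2,5): flips 1 -> legal
(3,0): flips 1 -> legal
(3,4): flips 1 -> legal
(3,5): flips 1 -> legal
(4,1): no bracket -> illegal
(4,2): no bracket -> illegal
(5,0): no bracket -> illegal
(5,1): no bracket -> illegal
W mobility = 10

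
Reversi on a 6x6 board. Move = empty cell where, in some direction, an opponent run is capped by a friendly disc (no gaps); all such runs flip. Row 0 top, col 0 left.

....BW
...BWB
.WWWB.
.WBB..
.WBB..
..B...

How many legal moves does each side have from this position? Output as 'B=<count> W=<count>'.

Answer: B=7 W=7

Derivation:
-- B to move --
(0,3): no bracket -> illegal
(1,0): flips 1 -> legal
(1,1): flips 1 -> legal
(1,2): flips 1 -> legal
(2,0): flips 4 -> legal
(2,5): no bracket -> illegal
(3,0): flips 2 -> legal
(3,4): no bracket -> illegal
(4,0): flips 3 -> legal
(5,0): flips 1 -> legal
(5,1): no bracket -> illegal
B mobility = 7
-- W to move --
(0,2): no bracket -> illegal
(0,3): flips 2 -> legal
(1,2): flips 1 -> legal
(2,5): flips 2 -> legal
(3,4): flips 3 -> legal
(3,5): no bracket -> illegal
(4,4): flips 3 -> legal
(5,1): no bracket -> illegal
(5,3): flips 3 -> legal
(5,4): flips 2 -> legal
W mobility = 7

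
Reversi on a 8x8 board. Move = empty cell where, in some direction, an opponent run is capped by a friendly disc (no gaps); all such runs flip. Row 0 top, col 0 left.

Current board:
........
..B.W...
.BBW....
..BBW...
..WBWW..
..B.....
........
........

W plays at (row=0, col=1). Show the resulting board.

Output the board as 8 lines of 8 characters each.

Place W at (0,1); scan 8 dirs for brackets.
Dir NW: edge -> no flip
Dir N: edge -> no flip
Dir NE: edge -> no flip
Dir W: first cell '.' (not opp) -> no flip
Dir E: first cell '.' (not opp) -> no flip
Dir SW: first cell '.' (not opp) -> no flip
Dir S: first cell '.' (not opp) -> no flip
Dir SE: opp run (1,2) capped by W -> flip
All flips: (1,2)

Answer: .W......
..W.W...
.BBW....
..BBW...
..WBWW..
..B.....
........
........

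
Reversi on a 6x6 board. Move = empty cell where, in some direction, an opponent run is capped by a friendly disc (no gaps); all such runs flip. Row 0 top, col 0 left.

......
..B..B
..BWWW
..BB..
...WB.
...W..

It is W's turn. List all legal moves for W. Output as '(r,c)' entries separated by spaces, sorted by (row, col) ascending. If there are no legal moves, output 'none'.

(0,1): flips 1 -> legal
(0,2): no bracket -> illegal
(0,3): no bracket -> illegal
(0,4): no bracket -> illegal
(0,5): flips 1 -> legal
(1,1): no bracket -> illegal
(1,3): no bracket -> illegal
(1,4): no bracket -> illegal
(2,1): flips 2 -> legal
(3,1): no bracket -> illegal
(3,4): no bracket -> illegal
(3,5): flips 1 -> legal
(4,1): flips 1 -> legal
(4,2): flips 1 -> legal
(4,5): flips 1 -> legal
(5,4): no bracket -> illegal
(5,5): no bracket -> illegal

Answer: (0,1) (0,5) (2,1) (3,5) (4,1) (4,2) (4,5)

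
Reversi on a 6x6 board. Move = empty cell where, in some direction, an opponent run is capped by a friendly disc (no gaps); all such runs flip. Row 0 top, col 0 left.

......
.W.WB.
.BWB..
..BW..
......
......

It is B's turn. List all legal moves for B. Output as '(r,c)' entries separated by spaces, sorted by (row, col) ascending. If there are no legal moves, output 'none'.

(0,0): no bracket -> illegal
(0,1): flips 1 -> legal
(0,2): no bracket -> illegal
(0,3): flips 1 -> legal
(0,4): no bracket -> illegal
(1,0): no bracket -> illegal
(1,2): flips 2 -> legal
(2,0): no bracket -> illegal
(2,4): no bracket -> illegal
(3,1): no bracket -> illegal
(3,4): flips 1 -> legal
(4,2): no bracket -> illegal
(4,3): flips 1 -> legal
(4,4): no bracket -> illegal

Answer: (0,1) (0,3) (1,2) (3,4) (4,3)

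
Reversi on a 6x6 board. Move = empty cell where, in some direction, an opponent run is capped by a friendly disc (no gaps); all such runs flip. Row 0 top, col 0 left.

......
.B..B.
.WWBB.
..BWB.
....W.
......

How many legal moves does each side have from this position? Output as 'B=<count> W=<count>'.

-- B to move --
(1,0): flips 1 -> legal
(1,2): flips 1 -> legal
(1,3): no bracket -> illegal
(2,0): flips 2 -> legal
(3,0): no bracket -> illegal
(3,1): flips 1 -> legal
(3,5): no bracket -> illegal
(4,2): flips 1 -> legal
(4,3): flips 1 -> legal
(4,5): no bracket -> illegal
(5,3): no bracket -> illegal
(5,4): flips 1 -> legal
(5,5): flips 3 -> legal
B mobility = 8
-- W to move --
(0,0): flips 1 -> legal
(0,1): flips 1 -> legal
(0,2): no bracket -> illegal
(0,3): no bracket -> illegal
(0,4): flips 3 -> legal
(0,5): no bracket -> illegal
(1,0): no bracket -> illegal
(1,2): no bracket -> illegal
(1,3): flips 1 -> legal
(1,5): flips 1 -> legal
(2,0): no bracket -> illegal
(2,5): flips 2 -> legal
(3,1): flips 1 -> legal
(3,5): flips 1 -> legal
(4,1): no bracket -> illegal
(4,2): flips 1 -> legal
(4,3): flips 1 -> legal
(4,5): no bracket -> illegal
W mobility = 10

Answer: B=8 W=10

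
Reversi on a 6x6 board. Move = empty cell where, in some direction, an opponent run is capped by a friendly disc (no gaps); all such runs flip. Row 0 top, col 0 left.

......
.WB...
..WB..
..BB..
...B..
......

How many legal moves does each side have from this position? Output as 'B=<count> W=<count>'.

-- B to move --
(0,0): flips 2 -> legal
(0,1): no bracket -> illegal
(0,2): no bracket -> illegal
(1,0): flips 1 -> legal
(1,3): no bracket -> illegal
(2,0): no bracket -> illegal
(2,1): flips 1 -> legal
(3,1): no bracket -> illegal
B mobility = 3
-- W to move --
(0,1): no bracket -> illegal
(0,2): flips 1 -> legal
(0,3): no bracket -> illegal
(1,3): flips 1 -> legal
(1,4): no bracket -> illegal
(2,1): no bracket -> illegal
(2,4): flips 1 -> legal
(3,1): no bracket -> illegal
(3,4): no bracket -> illegal
(4,1): no bracket -> illegal
(4,2): flips 1 -> legal
(4,4): flips 1 -> legal
(5,2): no bracket -> illegal
(5,3): no bracket -> illegal
(5,4): no bracket -> illegal
W mobility = 5

Answer: B=3 W=5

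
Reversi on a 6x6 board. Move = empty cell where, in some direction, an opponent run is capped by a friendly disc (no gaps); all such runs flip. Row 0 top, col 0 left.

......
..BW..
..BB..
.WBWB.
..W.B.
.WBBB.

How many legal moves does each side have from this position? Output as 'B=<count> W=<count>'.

Answer: B=8 W=4

Derivation:
-- B to move --
(0,2): no bracket -> illegal
(0,3): flips 1 -> legal
(0,4): flips 1 -> legal
(1,4): flips 1 -> legal
(2,0): flips 2 -> legal
(2,1): no bracket -> illegal
(2,4): no bracket -> illegal
(3,0): flips 1 -> legal
(4,0): flips 1 -> legal
(4,1): no bracket -> illegal
(4,3): flips 1 -> legal
(5,0): flips 1 -> legal
B mobility = 8
-- W to move --
(0,1): no bracket -> illegal
(0,2): flips 3 -> legal
(0,3): no bracket -> illegal
(1,1): flips 2 -> legal
(1,4): no bracket -> illegal
(2,1): no bracket -> illegal
(2,4): no bracket -> illegal
(2,5): no bracket -> illegal
(3,5): flips 1 -> legal
(4,1): no bracket -> illegal
(4,3): no bracket -> illegal
(4,5): no bracket -> illegal
(5,5): flips 4 -> legal
W mobility = 4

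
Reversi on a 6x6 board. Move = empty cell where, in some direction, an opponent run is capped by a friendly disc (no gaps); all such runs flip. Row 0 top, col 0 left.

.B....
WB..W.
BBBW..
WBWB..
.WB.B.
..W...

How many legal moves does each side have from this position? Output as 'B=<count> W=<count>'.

-- B to move --
(0,0): flips 1 -> legal
(0,3): no bracket -> illegal
(0,4): no bracket -> illegal
(0,5): no bracket -> illegal
(1,2): no bracket -> illegal
(1,3): flips 1 -> legal
(1,5): no bracket -> illegal
(2,4): flips 1 -> legal
(2,5): no bracket -> illegal
(3,4): no bracket -> illegal
(4,0): flips 2 -> legal
(4,3): flips 1 -> legal
(5,0): no bracket -> illegal
(5,1): flips 1 -> legal
(5,3): no bracket -> illegal
B mobility = 6
-- W to move --
(0,0): no bracket -> illegal
(0,2): no bracket -> illegal
(1,2): flips 3 -> legal
(1,3): no bracket -> illegal
(2,4): no bracket -> illegal
(3,4): flips 1 -> legal
(3,5): no bracket -> illegal
(4,0): no bracket -> illegal
(4,3): flips 2 -> legal
(4,5): no bracket -> illegal
(5,1): no bracket -> illegal
(5,3): no bracket -> illegal
(5,4): no bracket -> illegal
(5,5): no bracket -> illegal
W mobility = 3

Answer: B=6 W=3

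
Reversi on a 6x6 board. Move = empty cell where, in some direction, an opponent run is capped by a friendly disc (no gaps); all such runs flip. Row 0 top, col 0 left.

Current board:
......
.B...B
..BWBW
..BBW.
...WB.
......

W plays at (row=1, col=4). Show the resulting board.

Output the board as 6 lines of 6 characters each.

Place W at (1,4); scan 8 dirs for brackets.
Dir NW: first cell '.' (not opp) -> no flip
Dir N: first cell '.' (not opp) -> no flip
Dir NE: first cell '.' (not opp) -> no flip
Dir W: first cell '.' (not opp) -> no flip
Dir E: opp run (1,5), next=edge -> no flip
Dir SW: first cell 'W' (not opp) -> no flip
Dir S: opp run (2,4) capped by W -> flip
Dir SE: first cell 'W' (not opp) -> no flip
All flips: (2,4)

Answer: ......
.B..WB
..BWWW
..BBW.
...WB.
......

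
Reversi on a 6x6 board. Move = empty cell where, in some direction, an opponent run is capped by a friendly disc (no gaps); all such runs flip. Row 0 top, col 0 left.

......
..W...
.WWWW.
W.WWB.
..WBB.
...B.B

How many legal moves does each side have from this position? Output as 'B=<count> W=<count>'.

-- B to move --
(0,1): flips 2 -> legal
(0,2): no bracket -> illegal
(0,3): no bracket -> illegal
(1,0): flips 2 -> legal
(1,1): flips 2 -> legal
(1,3): flips 2 -> legal
(1,4): flips 1 -> legal
(1,5): no bracket -> illegal
(2,0): no bracket -> illegal
(2,5): no bracket -> illegal
(3,1): flips 3 -> legal
(3,5): no bracket -> illegal
(4,0): no bracket -> illegal
(4,1): flips 1 -> legal
(5,1): no bracket -> illegal
(5,2): no bracket -> illegal
B mobility = 7
-- W to move --
(2,5): no bracket -> illegal
(3,5): flips 1 -> legal
(4,5): flips 3 -> legal
(5,2): no bracket -> illegal
(5,4): flips 3 -> legal
W mobility = 3

Answer: B=7 W=3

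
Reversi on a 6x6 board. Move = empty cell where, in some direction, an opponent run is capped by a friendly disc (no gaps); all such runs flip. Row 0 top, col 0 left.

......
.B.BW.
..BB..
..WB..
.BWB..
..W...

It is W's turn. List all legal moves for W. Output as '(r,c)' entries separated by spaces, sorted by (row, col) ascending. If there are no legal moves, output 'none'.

(0,0): no bracket -> illegal
(0,1): no bracket -> illegal
(0,2): no bracket -> illegal
(0,3): no bracket -> illegal
(0,4): no bracket -> illegal
(1,0): no bracket -> illegal
(1,2): flips 2 -> legal
(2,0): no bracket -> illegal
(2,1): no bracket -> illegal
(2,4): flips 1 -> legal
(3,0): flips 1 -> legal
(3,1): no bracket -> illegal
(3,4): flips 2 -> legal
(4,0): flips 1 -> legal
(4,4): flips 1 -> legal
(5,0): flips 1 -> legal
(5,1): no bracket -> illegal
(5,3): no bracket -> illegal
(5,4): flips 1 -> legal

Answer: (1,2) (2,4) (3,0) (3,4) (4,0) (4,4) (5,0) (5,4)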